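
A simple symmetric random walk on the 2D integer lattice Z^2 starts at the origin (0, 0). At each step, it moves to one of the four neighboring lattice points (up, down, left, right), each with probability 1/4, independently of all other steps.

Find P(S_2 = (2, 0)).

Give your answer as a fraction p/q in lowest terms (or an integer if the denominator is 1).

Answer: 1/16

Derivation:
Let h be the number of horizontal steps (so 2-h are vertical). To end at (2,0) need (h+2)/2 right-steps and ((2-h)+0)/2 up-steps.
Sum over h with 2 ≤ h ≤ 2, h ≡ 0 (mod 2), 2-h ≡ 0 (mod 2):
h=2: C(2,2)·C(2,2)·C(0,0) = 1·1·1 = 1
Total favorable: 1
Total paths: 4^2 = 16
P = 1/16 = 1/16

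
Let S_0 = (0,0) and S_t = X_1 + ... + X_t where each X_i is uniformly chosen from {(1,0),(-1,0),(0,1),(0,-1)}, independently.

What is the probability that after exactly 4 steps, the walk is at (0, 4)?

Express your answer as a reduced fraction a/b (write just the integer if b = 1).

Answer: 1/256

Derivation:
Let h be the number of horizontal steps (so 4-h are vertical). To end at (0,4) need (h+0)/2 right-steps and ((4-h)+4)/2 up-steps.
Sum over h with 0 ≤ h ≤ 0, h ≡ 0 (mod 2), 4-h ≡ 0 (mod 2):
h=0: C(4,0)·C(0,0)·C(4,4) = 1·1·1 = 1
Total favorable: 1
Total paths: 4^4 = 256
P = 1/256 = 1/256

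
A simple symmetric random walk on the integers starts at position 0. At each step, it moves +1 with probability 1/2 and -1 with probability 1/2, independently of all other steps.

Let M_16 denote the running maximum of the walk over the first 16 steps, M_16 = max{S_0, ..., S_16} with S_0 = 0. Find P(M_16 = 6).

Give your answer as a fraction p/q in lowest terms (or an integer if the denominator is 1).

Let M_16 = max(S_0,...,S_16). Use the reflection principle: for j ≥ 1, #{paths with M_16 ≥ j} = #{S_16 ≥ j} + #{S_16 ≥ j+1}.
By reflection, #{M_16 ≥ 6} = #{S_16 ≥ 6} + #{S_16 ≥ 7} = 6885 + 2517 = 9402.
#{M_16 ≥ 7} = #{S_16 ≥ 7} + #{S_16 ≥ 8} = 2517 + 2517 = 5034.
#{M_16 = 6} = 9402 - 5034 = 4368.
P(M_16 = 6) = 4368/65536 = 273/4096

Answer: 273/4096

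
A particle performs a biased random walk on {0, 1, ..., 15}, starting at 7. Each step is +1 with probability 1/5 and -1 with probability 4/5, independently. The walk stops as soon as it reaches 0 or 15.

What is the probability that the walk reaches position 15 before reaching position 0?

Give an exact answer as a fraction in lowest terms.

Answer: 5461/357913941

Derivation:
Biased walk: p = 1/5, q = 4/5, r = q/p = 4
Gambler's ruin: P(hit 15 before 0 | start at 7) = (1 - r^a)/(1 - r^N)
r^7 = 16384; r^15 = 1073741824
P = (1 - 16384) / (1 - 1073741824) = -16383 / -1073741823 = 5461/357913941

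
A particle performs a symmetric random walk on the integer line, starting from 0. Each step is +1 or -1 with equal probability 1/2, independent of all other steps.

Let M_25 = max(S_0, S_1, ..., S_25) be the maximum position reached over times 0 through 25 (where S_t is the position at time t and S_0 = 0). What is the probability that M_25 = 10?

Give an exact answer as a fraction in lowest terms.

Answer: 120175/8388608

Derivation:
Let M_25 = max(S_0,...,S_25). Use the reflection principle: for j ≥ 1, #{paths with M_25 ≥ j} = #{S_25 ≥ j} + #{S_25 ≥ j+1}.
By reflection, #{M_25 ≥ 10} = #{S_25 ≥ 10} + #{S_25 ≥ 11} = 726206 + 726206 = 1452412.
#{M_25 ≥ 11} = #{S_25 ≥ 11} + #{S_25 ≥ 12} = 726206 + 245506 = 971712.
#{M_25 = 10} = 1452412 - 971712 = 480700.
P(M_25 = 10) = 480700/33554432 = 120175/8388608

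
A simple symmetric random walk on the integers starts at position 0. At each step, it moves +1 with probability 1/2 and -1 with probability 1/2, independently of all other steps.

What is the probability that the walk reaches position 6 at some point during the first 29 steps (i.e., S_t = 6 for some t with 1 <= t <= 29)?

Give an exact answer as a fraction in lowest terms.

Count via complement. Let g(t,s) = #length-t paths at position s with S_1..S_t all ≠ 6.
g(t,s) = g(t-1,s-1) + g(t-1,s+1) for s ≠ 6; g(t,6) = 0.
t=0: g(0,0)=1
t=1: g(1,-1)=1 g(1,1)=1
t=2: g(2,-2)=1 g(2,0)=2 g(2,2)=1
t=3: g(3,-3)=1 g(3,-1)=3 g(3,1)=3 g(3,3)=1
t=4: g(4,-4)=1 g(4,-2)=4 g(4,0)=6 g(4,2)=4 g(4,4)=1
t=5: g(5,-5)=1 g(5,-3)=5 g(5,-1)=10 g(5,1)=10 g(5,3)=5 g(5,5)=1
t=6: g(6,-6)=1 g(6,-4)=6 g(6,-2)=15 g(6,0)=20 g(6,2)=15 g(6,4)=6
t=7: g(7,-7)=1 g(7,-5)=7 g(7,-3)=21 g(7,-1)=35 g(7,1)=35 g(7,3)=21 g(7,5)=6
t=8: g(8,-8)=1 g(8,-6)=8 g(8,-4)=28 g(8,-2)=56 g(8,0)=70 g(8,2)=56 g(8,4)=27
t=9: g(9,-9)=1 g(9,-7)=9 g(9,-5)=36 g(9,-3)=84 g(9,-1)=126 g(9,1)=126 g(9,3)=83 g(9,5)=27
t=10: g(10,-10)=1 g(10,-8)=10 g(10,-6)=45 g(10,-4)=120 g(10,-2)=210 g(10,0)=252 g(10,2)=209 g(10,4)=110
t=11: g(11,-11)=1 g(11,-9)=11 g(11,-7)=55 g(11,-5)=165 g(11,-3)=330 g(11,-1)=462 g(11,1)=461 g(11,3)=319 g(11,5)=110
t=12: g(12,-12)=1 g(12,-10)=12 g(12,-8)=66 g(12,-6)=220 g(12,-4)=495 g(12,-2)=792 g(12,0)=923 g(12,2)=780 g(12,4)=429
t=13: g(13,-13)=1 g(13,-11)=13 g(13,-9)=78 g(13,-7)=286 g(13,-5)=715 g(13,-3)=1287 g(13,-1)=1715 g(13,1)=1703 g(13,3)=1209 g(13,5)=429
t=14: g(14,-14)=1 g(14,-12)=14 g(14,-10)=91 g(14,-8)=364 g(14,-6)=1001 g(14,-4)=2002 g(14,-2)=3002 g(14,0)=3418 g(14,2)=2912 g(14,4)=1638
t=15: g(15,-15)=1 g(15,-13)=15 g(15,-11)=105 g(15,-9)=455 g(15,-7)=1365 g(15,-5)=3003 g(15,-3)=5004 g(15,-1)=6420 g(15,1)=6330 g(15,3)=4550 g(15,5)=1638
t=16: g(16,-16)=1 g(16,-14)=16 g(16,-12)=120 g(16,-10)=560 g(16,-8)=1820 g(16,-6)=4368 g(16,-4)=8007 g(16,-2)=11424 g(16,0)=12750 g(16,2)=10880 g(16,4)=6188
t=17: g(17,-17)=1 g(17,-15)=17 g(17,-13)=136 g(17,-11)=680 g(17,-9)=2380 g(17,-7)=6188 g(17,-5)=12375 g(17,-3)=19431 g(17,-1)=24174 g(17,1)=23630 g(17,3)=17068 g(17,5)=6188
t=18: g(18,-18)=1 g(18,-16)=18 g(18,-14)=153 g(18,-12)=816 g(18,-10)=3060 g(18,-8)=8568 g(18,-6)=18563 g(18,-4)=31806 g(18,-2)=43605 g(18,0)=47804 g(18,2)=40698 g(18,4)=23256
t=19: g(19,-19)=1 g(19,-17)=19 g(19,-15)=171 g(19,-13)=969 g(19,-11)=3876 g(19,-9)=11628 g(19,-7)=27131 g(19,-5)=50369 g(19,-3)=75411 g(19,-1)=91409 g(19,1)=88502 g(19,3)=63954 g(19,5)=23256
t=20: g(20,-20)=1 g(20,-18)=20 g(20,-16)=190 g(20,-14)=1140 g(20,-12)=4845 g(20,-10)=15504 g(20,-8)=38759 g(20,-6)=77500 g(20,-4)=125780 g(20,-2)=166820 g(20,0)=179911 g(20,2)=152456 g(20,4)=87210
t=21: g(21,-21)=1 g(21,-19)=21 g(21,-17)=210 g(21,-15)=1330 g(21,-13)=5985 g(21,-11)=20349 g(21,-9)=54263 g(21,-7)=116259 g(21,-5)=203280 g(21,-3)=292600 g(21,-1)=346731 g(21,1)=332367 g(21,3)=239666 g(21,5)=87210
t=22: g(22,-22)=1 g(22,-20)=22 g(22,-18)=231 g(22,-16)=1540 g(22,-14)=7315 g(22,-12)=26334 g(22,-10)=74612 g(22,-8)=170522 g(22,-6)=319539 g(22,-4)=495880 g(22,-2)=639331 g(22,0)=679098 g(22,2)=572033 g(22,4)=326876
t=23: g(23,-23)=1 g(23,-21)=23 g(23,-19)=253 g(23,-17)=1771 g(23,-15)=8855 g(23,-13)=33649 g(23,-11)=100946 g(23,-9)=245134 g(23,-7)=490061 g(23,-5)=815419 g(23,-3)=1135211 g(23,-1)=1318429 g(23,1)=1251131 g(23,3)=898909 g(23,5)=326876
t=24: g(24,-24)=1 g(24,-22)=24 g(24,-20)=276 g(24,-18)=2024 g(24,-16)=10626 g(24,-14)=42504 g(24,-12)=134595 g(24,-10)=346080 g(24,-8)=735195 g(24,-6)=1305480 g(24,-4)=1950630 g(24,-2)=2453640 g(24,0)=2569560 g(24,2)=2150040 g(24,4)=1225785
t=25: g(25,-25)=1 g(25,-23)=25 g(25,-21)=300 g(25,-19)=2300 g(25,-17)=12650 g(25,-15)=53130 g(25,-13)=177099 g(25,-11)=480675 g(25,-9)=1081275 g(25,-7)=2040675 g(25,-5)=3256110 g(25,-3)=4404270 g(25,-1)=5023200 g(25,1)=4719600 g(25,3)=3375825 g(25,5)=1225785
t=26: g(26,-26)=1 g(26,-24)=26 g(26,-22)=325 g(26,-20)=2600 g(26,-18)=14950 g(26,-16)=65780 g(26,-14)=230229 g(26,-12)=657774 g(26,-10)=1561950 g(26,-8)=3121950 g(26,-6)=5296785 g(26,-4)=7660380 g(26,-2)=9427470 g(26,0)=9742800 g(26,2)=8095425 g(26,4)=4601610
t=27: g(27,-27)=1 g(27,-25)=27 g(27,-23)=351 g(27,-21)=2925 g(27,-19)=17550 g(27,-17)=80730 g(27,-15)=296009 g(27,-13)=888003 g(27,-11)=2219724 g(27,-9)=4683900 g(27,-7)=8418735 g(27,-5)=12957165 g(27,-3)=17087850 g(27,-1)=19170270 g(27,1)=17838225 g(27,3)=12697035 g(27,5)=4601610
t=28: g(28,-28)=1 g(28,-26)=28 g(28,-24)=378 g(28,-22)=3276 g(28,-20)=20475 g(28,-18)=98280 g(28,-16)=376739 g(28,-14)=1184012 g(28,-12)=3107727 g(28,-10)=6903624 g(28,-8)=13102635 g(28,-6)=21375900 g(28,-4)=30045015 g(28,-2)=36258120 g(28,0)=37008495 g(28,2)=30535260 g(28,4)=17298645
t=29: g(29,-29)=1 g(29,-27)=29 g(29,-25)=406 g(29,-23)=3654 g(29,-21)=23751 g(29,-19)=118755 g(29,-17)=475019 g(29,-15)=1560751 g(29,-13)=4291739 g(29,-11)=10011351 g(29,-9)=20006259 g(29,-7)=34478535 g(29,-5)=51420915 g(29,-3)=66303135 g(29,-1)=73266615 g(29,1)=67543755 g(29,3)=47833905 g(29,5)=17298645
Paths never hitting 6: Σ_s g(29,s) = 394637220
Paths hitting 6: 2^29 - 394637220 = 142233692
P = 142233692/536870912 = 35558423/134217728

Answer: 35558423/134217728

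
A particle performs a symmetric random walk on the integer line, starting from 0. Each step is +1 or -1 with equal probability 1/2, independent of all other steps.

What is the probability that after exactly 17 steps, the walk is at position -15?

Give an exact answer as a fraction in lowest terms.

Answer: 17/131072

Derivation:
To reach position -15 after 17 steps: need 1 step of +1 and 16 of -1.
Favorable paths: C(17,1) = 17
Total paths: 2^17 = 131072
P = 17/131072 = 17/131072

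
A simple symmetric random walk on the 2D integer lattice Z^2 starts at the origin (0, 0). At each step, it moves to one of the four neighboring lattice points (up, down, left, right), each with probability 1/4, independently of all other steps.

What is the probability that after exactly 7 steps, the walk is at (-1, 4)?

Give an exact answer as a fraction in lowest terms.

Let h be the number of horizontal steps (so 7-h are vertical). To end at (-1,4) need (h-1)/2 right-steps and ((7-h)+4)/2 up-steps.
Sum over h with 1 ≤ h ≤ 3, h ≡ 1 (mod 2), 7-h ≡ 0 (mod 2):
h=1: C(7,1)·C(1,0)·C(6,5) = 7·1·6 = 42
h=3: C(7,3)·C(3,1)·C(4,4) = 35·3·1 = 105
Total favorable: 147
Total paths: 4^7 = 16384
P = 147/16384 = 147/16384

Answer: 147/16384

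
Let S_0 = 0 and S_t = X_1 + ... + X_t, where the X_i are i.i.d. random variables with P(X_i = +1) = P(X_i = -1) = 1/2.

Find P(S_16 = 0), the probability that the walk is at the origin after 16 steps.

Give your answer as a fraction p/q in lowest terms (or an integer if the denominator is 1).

To return to 0 after 16 steps: need exactly 8 steps of +1 and 8 of -1.
Favorable paths: C(16,8) = 12870
Total paths: 2^16 = 65536
P = 12870/65536 = 6435/32768

Answer: 6435/32768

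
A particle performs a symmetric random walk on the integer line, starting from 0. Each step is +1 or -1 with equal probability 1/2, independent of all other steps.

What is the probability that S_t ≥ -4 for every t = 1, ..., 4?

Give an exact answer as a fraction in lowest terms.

Let f(t,s) = #length-t paths at position s with S_1..S_t all ≥ -4.
f(t,s) = f(t-1,s-1) + f(t-1,s+1) for s ≥ -4; f(t,s) = 0 for s < -4.
t=0: f(0,0)=1
t=1: f(1,-1)=1 f(1,1)=1
t=2: f(2,-2)=1 f(2,0)=2 f(2,2)=1
t=3: f(3,-3)=1 f(3,-1)=3 f(3,1)=3 f(3,3)=1
t=4: f(4,-4)=1 f(4,-2)=4 f(4,0)=6 f(4,2)=4 f(4,4)=1
Σ_s f(4,s) = 16
P = 16/16 = 1

Answer: 1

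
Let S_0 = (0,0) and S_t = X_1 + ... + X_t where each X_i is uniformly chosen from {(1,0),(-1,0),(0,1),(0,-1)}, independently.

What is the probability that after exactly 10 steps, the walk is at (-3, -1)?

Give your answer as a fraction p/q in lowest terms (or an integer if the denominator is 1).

Answer: 1575/65536

Derivation:
Let h be the number of horizontal steps (so 10-h are vertical). To end at (-3,-1) need (h-3)/2 right-steps and ((10-h)-1)/2 up-steps.
Sum over h with 3 ≤ h ≤ 9, h ≡ 1 (mod 2), 10-h ≡ 1 (mod 2):
h=3: C(10,3)·C(3,0)·C(7,3) = 120·1·35 = 4200
h=5: C(10,5)·C(5,1)·C(5,2) = 252·5·10 = 12600
h=7: C(10,7)·C(7,2)·C(3,1) = 120·21·3 = 7560
h=9: C(10,9)·C(9,3)·C(1,0) = 10·84·1 = 840
Total favorable: 25200
Total paths: 4^10 = 1048576
P = 25200/1048576 = 1575/65536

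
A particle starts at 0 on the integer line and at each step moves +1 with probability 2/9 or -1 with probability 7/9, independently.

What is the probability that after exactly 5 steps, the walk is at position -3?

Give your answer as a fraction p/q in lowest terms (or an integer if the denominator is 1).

To reach position -3 after 5 steps: need 1 step of +1 and 4 steps of -1.
Number of such sequences: C(5,1) = 5
Each has probability (2/9)^1 · (7/9)^4 = 4802/59049
P = 5 · 4802/59049 = 24010/59049

Answer: 24010/59049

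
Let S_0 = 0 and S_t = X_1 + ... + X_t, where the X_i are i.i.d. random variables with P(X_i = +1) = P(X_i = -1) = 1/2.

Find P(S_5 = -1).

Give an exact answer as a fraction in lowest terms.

To reach position -1 after 5 steps: need 2 steps of +1 and 3 of -1.
Favorable paths: C(5,2) = 10
Total paths: 2^5 = 32
P = 10/32 = 5/16

Answer: 5/16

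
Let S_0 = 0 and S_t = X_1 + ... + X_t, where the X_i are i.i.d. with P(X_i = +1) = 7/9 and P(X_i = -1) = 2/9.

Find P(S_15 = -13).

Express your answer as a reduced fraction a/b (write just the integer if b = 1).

Answer: 573440/68630377364883

Derivation:
To reach position -13 after 15 steps: need 1 step of +1 and 14 steps of -1.
Number of such sequences: C(15,1) = 15
Each has probability (7/9)^1 · (2/9)^14 = 114688/205891132094649
P = 15 · 114688/205891132094649 = 573440/68630377364883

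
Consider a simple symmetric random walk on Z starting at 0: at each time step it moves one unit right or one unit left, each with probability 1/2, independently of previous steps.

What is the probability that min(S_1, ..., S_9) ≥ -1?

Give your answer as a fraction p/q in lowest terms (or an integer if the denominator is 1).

Answer: 63/128

Derivation:
Let f(t,s) = #length-t paths at position s with S_1..S_t all ≥ -1.
f(t,s) = f(t-1,s-1) + f(t-1,s+1) for s ≥ -1; f(t,s) = 0 for s < -1.
t=0: f(0,0)=1
t=1: f(1,-1)=1 f(1,1)=1
t=2: f(2,0)=2 f(2,2)=1
t=3: f(3,-1)=2 f(3,1)=3 f(3,3)=1
t=4: f(4,0)=5 f(4,2)=4 f(4,4)=1
t=5: f(5,-1)=5 f(5,1)=9 f(5,3)=5 f(5,5)=1
t=6: f(6,0)=14 f(6,2)=14 f(6,4)=6 f(6,6)=1
t=7: f(7,-1)=14 f(7,1)=28 f(7,3)=20 f(7,5)=7 f(7,7)=1
t=8: f(8,0)=42 f(8,2)=48 f(8,4)=27 f(8,6)=8 f(8,8)=1
t=9: f(9,-1)=42 f(9,1)=90 f(9,3)=75 f(9,5)=35 f(9,7)=9 f(9,9)=1
Σ_s f(9,s) = 252
P = 252/512 = 63/128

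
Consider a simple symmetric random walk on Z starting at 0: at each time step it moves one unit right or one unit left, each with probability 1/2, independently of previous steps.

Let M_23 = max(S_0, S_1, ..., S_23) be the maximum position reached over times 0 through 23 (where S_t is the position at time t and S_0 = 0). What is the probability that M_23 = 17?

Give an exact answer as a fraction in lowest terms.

Let M_23 = max(S_0,...,S_23). Use the reflection principle: for j ≥ 1, #{paths with M_23 ≥ j} = #{S_23 ≥ j} + #{S_23 ≥ j+1}.
By reflection, #{M_23 ≥ 17} = #{S_23 ≥ 17} + #{S_23 ≥ 18} = 2048 + 277 = 2325.
#{M_23 ≥ 18} = #{S_23 ≥ 18} + #{S_23 ≥ 19} = 277 + 277 = 554.
#{M_23 = 17} = 2325 - 554 = 1771.
P(M_23 = 17) = 1771/8388608 = 1771/8388608

Answer: 1771/8388608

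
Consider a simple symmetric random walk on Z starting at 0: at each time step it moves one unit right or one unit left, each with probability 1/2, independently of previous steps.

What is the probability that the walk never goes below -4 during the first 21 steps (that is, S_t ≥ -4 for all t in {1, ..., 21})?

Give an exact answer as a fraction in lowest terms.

Answer: 748391/1048576

Derivation:
Let f(t,s) = #length-t paths at position s with S_1..S_t all ≥ -4.
f(t,s) = f(t-1,s-1) + f(t-1,s+1) for s ≥ -4; f(t,s) = 0 for s < -4.
t=0: f(0,0)=1
t=1: f(1,-1)=1 f(1,1)=1
t=2: f(2,-2)=1 f(2,0)=2 f(2,2)=1
t=3: f(3,-3)=1 f(3,-1)=3 f(3,1)=3 f(3,3)=1
t=4: f(4,-4)=1 f(4,-2)=4 f(4,0)=6 f(4,2)=4 f(4,4)=1
t=5: f(5,-3)=5 f(5,-1)=10 f(5,1)=10 f(5,3)=5 f(5,5)=1
t=6: f(6,-4)=5 f(6,-2)=15 f(6,0)=20 f(6,2)=15 f(6,4)=6 f(6,6)=1
t=7: f(7,-3)=20 f(7,-1)=35 f(7,1)=35 f(7,3)=21 f(7,5)=7 f(7,7)=1
t=8: f(8,-4)=20 f(8,-2)=55 f(8,0)=70 f(8,2)=56 f(8,4)=28 f(8,6)=8 f(8,8)=1
t=9: f(9,-3)=75 f(9,-1)=125 f(9,1)=126 f(9,3)=84 f(9,5)=36 f(9,7)=9 f(9,9)=1
t=10: f(10,-4)=75 f(10,-2)=200 f(10,0)=251 f(10,2)=210 f(10,4)=120 f(10,6)=45 f(10,8)=10 f(10,10)=1
t=11: f(11,-3)=275 f(11,-1)=451 f(11,1)=461 f(11,3)=330 f(11,5)=165 f(11,7)=55 f(11,9)=11 f(11,11)=1
t=12: f(12,-4)=275 f(12,-2)=726 f(12,0)=912 f(12,2)=791 f(12,4)=495 f(12,6)=220 f(12,8)=66 f(12,10)=12 f(12,12)=1
t=13: f(13,-3)=1001 f(13,-1)=1638 f(13,1)=1703 f(13,3)=1286 f(13,5)=715 f(13,7)=286 f(13,9)=78 f(13,11)=13 f(13,13)=1
t=14: f(14,-4)=1001 f(14,-2)=2639 f(14,0)=3341 f(14,2)=2989 f(14,4)=2001 f(14,6)=1001 f(14,8)=364 f(14,10)=91 f(14,12)=14 f(14,14)=1
t=15: f(15,-3)=3640 f(15,-1)=5980 f(15,1)=6330 f(15,3)=4990 f(15,5)=3002 f(15,7)=1365 f(15,9)=455 f(15,11)=105 f(15,13)=15 f(15,15)=1
t=16: f(16,-4)=3640 f(16,-2)=9620 f(16,0)=12310 f(16,2)=11320 f(16,4)=7992 f(16,6)=4367 f(16,8)=1820 f(16,10)=560 f(16,12)=120 f(16,14)=16 f(16,16)=1
t=17: f(17,-3)=13260 f(17,-1)=21930 f(17,1)=23630 f(17,3)=19312 f(17,5)=12359 f(17,7)=6187 f(17,9)=2380 f(17,11)=680 f(17,13)=136 f(17,15)=17 f(17,17)=1
t=18: f(18,-4)=13260 f(18,-2)=35190 f(18,0)=45560 f(18,2)=42942 f(18,4)=31671 f(18,6)=18546 f(18,8)=8567 f(18,10)=3060 f(18,12)=816 f(18,14)=153 f(18,16)=18 f(18,18)=1
t=19: f(19,-3)=48450 f(19,-1)=80750 f(19,1)=88502 f(19,3)=74613 f(19,5)=50217 f(19,7)=27113 f(19,9)=11627 f(19,11)=3876 f(19,13)=969 f(19,15)=171 f(19,17)=19 f(19,19)=1
t=20: f(20,-4)=48450 f(20,-2)=129200 f(20,0)=169252 f(20,2)=163115 f(20,4)=124830 f(20,6)=77330 f(20,8)=38740 f(20,10)=15503 f(20,12)=4845 f(20,14)=1140 f(20,16)=190 f(20,18)=20 f(20,20)=1
t=21: f(21,-3)=177650 f(21,-1)=298452 f(21,1)=332367 f(21,3)=287945 f(21,5)=202160 f(21,7)=116070 f(21,9)=54243 f(21,11)=20348 f(21,13)=5985 f(21,15)=1330 f(21,17)=210 f(21,19)=21 f(21,21)=1
Σ_s f(21,s) = 1496782
P = 1496782/2097152 = 748391/1048576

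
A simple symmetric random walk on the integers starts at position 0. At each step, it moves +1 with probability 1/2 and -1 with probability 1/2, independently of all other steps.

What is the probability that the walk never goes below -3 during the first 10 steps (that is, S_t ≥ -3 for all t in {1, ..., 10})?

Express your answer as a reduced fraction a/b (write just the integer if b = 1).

Let f(t,s) = #length-t paths at position s with S_1..S_t all ≥ -3.
f(t,s) = f(t-1,s-1) + f(t-1,s+1) for s ≥ -3; f(t,s) = 0 for s < -3.
t=0: f(0,0)=1
t=1: f(1,-1)=1 f(1,1)=1
t=2: f(2,-2)=1 f(2,0)=2 f(2,2)=1
t=3: f(3,-3)=1 f(3,-1)=3 f(3,1)=3 f(3,3)=1
t=4: f(4,-2)=4 f(4,0)=6 f(4,2)=4 f(4,4)=1
t=5: f(5,-3)=4 f(5,-1)=10 f(5,1)=10 f(5,3)=5 f(5,5)=1
t=6: f(6,-2)=14 f(6,0)=20 f(6,2)=15 f(6,4)=6 f(6,6)=1
t=7: f(7,-3)=14 f(7,-1)=34 f(7,1)=35 f(7,3)=21 f(7,5)=7 f(7,7)=1
t=8: f(8,-2)=48 f(8,0)=69 f(8,2)=56 f(8,4)=28 f(8,6)=8 f(8,8)=1
t=9: f(9,-3)=48 f(9,-1)=117 f(9,1)=125 f(9,3)=84 f(9,5)=36 f(9,7)=9 f(9,9)=1
t=10: f(10,-2)=165 f(10,0)=242 f(10,2)=209 f(10,4)=120 f(10,6)=45 f(10,8)=10 f(10,10)=1
Σ_s f(10,s) = 792
P = 792/1024 = 99/128

Answer: 99/128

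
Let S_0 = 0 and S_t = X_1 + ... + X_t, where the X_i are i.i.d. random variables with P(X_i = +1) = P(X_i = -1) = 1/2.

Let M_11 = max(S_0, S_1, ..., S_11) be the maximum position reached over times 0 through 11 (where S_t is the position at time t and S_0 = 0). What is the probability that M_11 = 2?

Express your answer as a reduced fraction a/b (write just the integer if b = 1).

Answer: 165/1024

Derivation:
Let M_11 = max(S_0,...,S_11). Use the reflection principle: for j ≥ 1, #{paths with M_11 ≥ j} = #{S_11 ≥ j} + #{S_11 ≥ j+1}.
By reflection, #{M_11 ≥ 2} = #{S_11 ≥ 2} + #{S_11 ≥ 3} = 562 + 562 = 1124.
#{M_11 ≥ 3} = #{S_11 ≥ 3} + #{S_11 ≥ 4} = 562 + 232 = 794.
#{M_11 = 2} = 1124 - 794 = 330.
P(M_11 = 2) = 330/2048 = 165/1024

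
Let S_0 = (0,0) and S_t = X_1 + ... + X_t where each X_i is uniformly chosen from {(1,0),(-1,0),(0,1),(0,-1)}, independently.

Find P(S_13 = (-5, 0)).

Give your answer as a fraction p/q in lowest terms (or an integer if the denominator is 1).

Answer: 511225/67108864

Derivation:
Let h be the number of horizontal steps (so 13-h are vertical). To end at (-5,0) need (h-5)/2 right-steps and ((13-h)+0)/2 up-steps.
Sum over h with 5 ≤ h ≤ 13, h ≡ 1 (mod 2), 13-h ≡ 0 (mod 2):
h=5: C(13,5)·C(5,0)·C(8,4) = 1287·1·70 = 90090
h=7: C(13,7)·C(7,1)·C(6,3) = 1716·7·20 = 240240
h=9: C(13,9)·C(9,2)·C(4,2) = 715·36·6 = 154440
h=11: C(13,11)·C(11,3)·C(2,1) = 78·165·2 = 25740
h=13: C(13,13)·C(13,4)·C(0,0) = 1·715·1 = 715
Total favorable: 511225
Total paths: 4^13 = 67108864
P = 511225/67108864 = 511225/67108864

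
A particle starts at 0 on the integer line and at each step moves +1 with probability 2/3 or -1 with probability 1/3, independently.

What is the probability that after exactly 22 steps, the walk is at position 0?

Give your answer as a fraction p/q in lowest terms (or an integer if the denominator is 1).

To be at 0 after 22 steps: need exactly 11 steps of +1 and 11 of -1.
Number of such sequences: C(22,11) = 705432
Each has probability (2/3)^11 · (1/3)^11 = 2048/31381059609
P = 705432 · 2048/31381059609 = 481574912/10460353203

Answer: 481574912/10460353203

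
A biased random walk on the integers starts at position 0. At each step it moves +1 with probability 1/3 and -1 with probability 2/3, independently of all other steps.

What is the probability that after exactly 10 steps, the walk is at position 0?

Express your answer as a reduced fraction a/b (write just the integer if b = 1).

To be at 0 after 10 steps: need exactly 5 steps of +1 and 5 of -1.
Number of such sequences: C(10,5) = 252
Each has probability (1/3)^5 · (2/3)^5 = 32/59049
P = 252 · 32/59049 = 896/6561

Answer: 896/6561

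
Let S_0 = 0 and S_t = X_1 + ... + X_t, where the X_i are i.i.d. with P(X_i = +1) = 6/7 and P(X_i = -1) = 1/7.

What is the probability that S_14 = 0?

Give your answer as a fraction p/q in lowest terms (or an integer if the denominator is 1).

To be at 0 after 14 steps: need exactly 7 steps of +1 and 7 of -1.
Number of such sequences: C(14,7) = 3432
Each has probability (6/7)^7 · (1/7)^7 = 279936/678223072849
P = 3432 · 279936/678223072849 = 960740352/678223072849

Answer: 960740352/678223072849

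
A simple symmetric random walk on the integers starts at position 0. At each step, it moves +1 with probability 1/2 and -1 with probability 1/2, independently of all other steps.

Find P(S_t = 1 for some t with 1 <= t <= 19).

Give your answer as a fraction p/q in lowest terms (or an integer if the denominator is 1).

Answer: 215955/262144

Derivation:
Count via complement. Let g(t,s) = #length-t paths at position s with S_1..S_t all ≠ 1.
g(t,s) = g(t-1,s-1) + g(t-1,s+1) for s ≠ 1; g(t,1) = 0.
t=0: g(0,0)=1
t=1: g(1,-1)=1
t=2: g(2,-2)=1 g(2,0)=1
t=3: g(3,-3)=1 g(3,-1)=2
t=4: g(4,-4)=1 g(4,-2)=3 g(4,0)=2
t=5: g(5,-5)=1 g(5,-3)=4 g(5,-1)=5
t=6: g(6,-6)=1 g(6,-4)=5 g(6,-2)=9 g(6,0)=5
t=7: g(7,-7)=1 g(7,-5)=6 g(7,-3)=14 g(7,-1)=14
t=8: g(8,-8)=1 g(8,-6)=7 g(8,-4)=20 g(8,-2)=28 g(8,0)=14
t=9: g(9,-9)=1 g(9,-7)=8 g(9,-5)=27 g(9,-3)=48 g(9,-1)=42
t=10: g(10,-10)=1 g(10,-8)=9 g(10,-6)=35 g(10,-4)=75 g(10,-2)=90 g(10,0)=42
t=11: g(11,-11)=1 g(11,-9)=10 g(11,-7)=44 g(11,-5)=110 g(11,-3)=165 g(11,-1)=132
t=12: g(12,-12)=1 g(12,-10)=11 g(12,-8)=54 g(12,-6)=154 g(12,-4)=275 g(12,-2)=297 g(12,0)=132
t=13: g(13,-13)=1 g(13,-11)=12 g(13,-9)=65 g(13,-7)=208 g(13,-5)=429 g(13,-3)=572 g(13,-1)=429
t=14: g(14,-14)=1 g(14,-12)=13 g(14,-10)=77 g(14,-8)=273 g(14,-6)=637 g(14,-4)=1001 g(14,-2)=1001 g(14,0)=429
t=15: g(15,-15)=1 g(15,-13)=14 g(15,-11)=90 g(15,-9)=350 g(15,-7)=910 g(15,-5)=1638 g(15,-3)=2002 g(15,-1)=1430
t=16: g(16,-16)=1 g(16,-14)=15 g(16,-12)=104 g(16,-10)=440 g(16,-8)=1260 g(16,-6)=2548 g(16,-4)=3640 g(16,-2)=3432 g(16,0)=1430
t=17: g(17,-17)=1 g(17,-15)=16 g(17,-13)=119 g(17,-11)=544 g(17,-9)=1700 g(17,-7)=3808 g(17,-5)=6188 g(17,-3)=7072 g(17,-1)=4862
t=18: g(18,-18)=1 g(18,-16)=17 g(18,-14)=135 g(18,-12)=663 g(18,-10)=2244 g(18,-8)=5508 g(18,-6)=9996 g(18,-4)=13260 g(18,-2)=11934 g(18,0)=4862
t=19: g(19,-19)=1 g(19,-17)=18 g(19,-15)=152 g(19,-13)=798 g(19,-11)=2907 g(19,-9)=7752 g(19,-7)=15504 g(19,-5)=23256 g(19,-3)=25194 g(19,-1)=16796
Paths never hitting 1: Σ_s g(19,s) = 92378
Paths hitting 1: 2^19 - 92378 = 431910
P = 431910/524288 = 215955/262144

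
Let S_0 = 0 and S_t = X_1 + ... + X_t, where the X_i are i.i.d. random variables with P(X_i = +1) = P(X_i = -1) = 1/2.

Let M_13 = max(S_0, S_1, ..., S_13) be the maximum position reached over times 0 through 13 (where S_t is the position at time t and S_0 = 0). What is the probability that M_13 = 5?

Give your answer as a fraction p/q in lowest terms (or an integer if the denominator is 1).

Answer: 715/8192

Derivation:
Let M_13 = max(S_0,...,S_13). Use the reflection principle: for j ≥ 1, #{paths with M_13 ≥ j} = #{S_13 ≥ j} + #{S_13 ≥ j+1}.
By reflection, #{M_13 ≥ 5} = #{S_13 ≥ 5} + #{S_13 ≥ 6} = 1093 + 378 = 1471.
#{M_13 ≥ 6} = #{S_13 ≥ 6} + #{S_13 ≥ 7} = 378 + 378 = 756.
#{M_13 = 5} = 1471 - 756 = 715.
P(M_13 = 5) = 715/8192 = 715/8192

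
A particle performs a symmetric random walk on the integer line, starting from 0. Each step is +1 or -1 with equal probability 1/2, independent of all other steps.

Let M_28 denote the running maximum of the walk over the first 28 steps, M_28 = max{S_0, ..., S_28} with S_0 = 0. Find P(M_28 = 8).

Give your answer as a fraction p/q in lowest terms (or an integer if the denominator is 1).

Let M_28 = max(S_0,...,S_28). Use the reflection principle: for j ≥ 1, #{paths with M_28 ≥ j} = #{S_28 ≥ j} + #{S_28 ≥ j+1}.
By reflection, #{M_28 ≥ 8} = #{S_28 ≥ 8} + #{S_28 ≥ 9} = 24821333 + 11698223 = 36519556.
#{M_28 ≥ 9} = #{S_28 ≥ 9} + #{S_28 ≥ 10} = 11698223 + 11698223 = 23396446.
#{M_28 = 8} = 36519556 - 23396446 = 13123110.
P(M_28 = 8) = 13123110/268435456 = 6561555/134217728

Answer: 6561555/134217728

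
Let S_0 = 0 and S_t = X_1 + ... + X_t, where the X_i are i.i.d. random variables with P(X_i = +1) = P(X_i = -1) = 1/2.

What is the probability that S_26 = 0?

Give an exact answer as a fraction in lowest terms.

To return to 0 after 26 steps: need exactly 13 steps of +1 and 13 of -1.
Favorable paths: C(26,13) = 10400600
Total paths: 2^26 = 67108864
P = 10400600/67108864 = 1300075/8388608

Answer: 1300075/8388608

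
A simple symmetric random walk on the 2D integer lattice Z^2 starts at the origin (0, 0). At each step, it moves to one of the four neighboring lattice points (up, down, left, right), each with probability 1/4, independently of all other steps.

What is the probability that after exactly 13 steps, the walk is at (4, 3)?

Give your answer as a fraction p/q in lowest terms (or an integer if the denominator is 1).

Answer: 61347/8388608

Derivation:
Let h be the number of horizontal steps (so 13-h are vertical). To end at (4,3) need (h+4)/2 right-steps and ((13-h)+3)/2 up-steps.
Sum over h with 4 ≤ h ≤ 10, h ≡ 0 (mod 2), 13-h ≡ 1 (mod 2):
h=4: C(13,4)·C(4,4)·C(9,6) = 715·1·84 = 60060
h=6: C(13,6)·C(6,5)·C(7,5) = 1716·6·21 = 216216
h=8: C(13,8)·C(8,6)·C(5,4) = 1287·28·5 = 180180
h=10: C(13,10)·C(10,7)·C(3,3) = 286·120·1 = 34320
Total favorable: 490776
Total paths: 4^13 = 67108864
P = 490776/67108864 = 61347/8388608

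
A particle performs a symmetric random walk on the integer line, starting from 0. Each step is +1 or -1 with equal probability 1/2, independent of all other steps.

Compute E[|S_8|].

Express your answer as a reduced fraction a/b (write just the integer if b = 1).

S_8 takes values m ≡ 0 (mod 2) with |m| ≤ 8; P(S_8=m) = C(8,(8+m)/2)/2^8.
Total paths: 2^8 = 256
Distribution: P(S=-8)=1/256, P(S=-6)=8/256, P(S=-4)=28/256, P(S=-2)=56/256, P(S=0)=70/256, P(S=2)=56/256, P(S=4)=28/256, P(S=6)=8/256, P(S=8)=1/256
E[|S_8|] = Σ_m |m|·P(S_8=m) = 560/256 = 35/16

Answer: 35/16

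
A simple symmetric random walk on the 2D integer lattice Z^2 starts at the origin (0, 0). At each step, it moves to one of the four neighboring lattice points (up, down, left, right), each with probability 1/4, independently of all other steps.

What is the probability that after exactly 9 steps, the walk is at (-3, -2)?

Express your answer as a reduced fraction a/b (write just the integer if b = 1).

Answer: 567/32768

Derivation:
Let h be the number of horizontal steps (so 9-h are vertical). To end at (-3,-2) need (h-3)/2 right-steps and ((9-h)-2)/2 up-steps.
Sum over h with 3 ≤ h ≤ 7, h ≡ 1 (mod 2), 9-h ≡ 0 (mod 2):
h=3: C(9,3)·C(3,0)·C(6,2) = 84·1·15 = 1260
h=5: C(9,5)·C(5,1)·C(4,1) = 126·5·4 = 2520
h=7: C(9,7)·C(7,2)·C(2,0) = 36·21·1 = 756
Total favorable: 4536
Total paths: 4^9 = 262144
P = 4536/262144 = 567/32768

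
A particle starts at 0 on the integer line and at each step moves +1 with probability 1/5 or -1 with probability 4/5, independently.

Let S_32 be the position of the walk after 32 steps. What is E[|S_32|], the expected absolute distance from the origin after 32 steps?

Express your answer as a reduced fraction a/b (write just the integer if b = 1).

Answer: 89407726201234251260064/4656612873077392578125

Derivation:
S_32 takes values m ≡ 0 (mod 2) with |m| ≤ 32; P(S_32=m) = C(32,(32+m)/2) · (1/5)^((32+m)/2) · (4/5)^((32-m)/2).
Distribution: P(S=-32)=18446744073709551616/23283064365386962890625, P(S=-30)=147573952589676412928/23283064365386962890625, P(S=-28)=571849066284996100096/23283064365386962890625, P(S=-26)=285924533142498050048/4656612873077392578125, P(S=-24)=518238216320777715712/4656612873077392578125, P(S=-22)=3627667514245444009984/23283064365386962890625, P(S=-20)=4081125953526124511232/23283064365386962890625, P(S=-18)=3789616956845687046144/23283064365386962890625, P(S=-16)=118425529901427720192/931322574615478515625, P(S=-14)=78950353267618480128/931322574615478515625, P(S=-12)=226982265644403130368/4656612873077392578125, P(S=-10)=113491132822201565184/4656612873077392578125, P(S=-8)=49652370609713184768/4656612873077392578125, P(S=-6)=3819413123824091136/931322574615478515625, P(S=-4)=1295872309868888064/931322574615478515625, P(S=-2)=1943808464803332096/4656612873077392578125, P(S=0)=516324123463385088/4656612873077392578125, P(S=2)=121488029050208256/4656612873077392578125, P(S=4)=5062001210425344/931322574615478515625, P(S=6)=932473907183616/931322574615478515625, P(S=8)=757635049586688/4656612873077392578125, P(S=10)=108233578512384/4656612873077392578125, P(S=12)=13529197314048/4656612873077392578125, P(S=14)=294112985088/931322574615478515625, P(S=16)=27573092352/931322574615478515625, P(S=18)=55146184704/23283064365386962890625, P(S=20)=3711762432/23283064365386962890625, P(S=22)=206209024/23283064365386962890625, P(S=24)=1841152/4656612873077392578125, P(S=26)=63488/4656612873077392578125, P(S=28)=7936/23283064365386962890625, P(S=30)=128/23283064365386962890625, P(S=32)=1/23283064365386962890625
E[|S_32|] = Σ_m |m|·P(S_32=m) = 89407726201234251260064/4656612873077392578125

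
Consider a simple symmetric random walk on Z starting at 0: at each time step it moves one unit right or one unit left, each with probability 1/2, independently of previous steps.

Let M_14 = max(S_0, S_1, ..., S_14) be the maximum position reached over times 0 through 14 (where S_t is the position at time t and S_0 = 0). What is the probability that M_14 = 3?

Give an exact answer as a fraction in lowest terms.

Answer: 1001/8192

Derivation:
Let M_14 = max(S_0,...,S_14). Use the reflection principle: for j ≥ 1, #{paths with M_14 ≥ j} = #{S_14 ≥ j} + #{S_14 ≥ j+1}.
By reflection, #{M_14 ≥ 3} = #{S_14 ≥ 3} + #{S_14 ≥ 4} = 3473 + 3473 = 6946.
#{M_14 ≥ 4} = #{S_14 ≥ 4} + #{S_14 ≥ 5} = 3473 + 1471 = 4944.
#{M_14 = 3} = 6946 - 4944 = 2002.
P(M_14 = 3) = 2002/16384 = 1001/8192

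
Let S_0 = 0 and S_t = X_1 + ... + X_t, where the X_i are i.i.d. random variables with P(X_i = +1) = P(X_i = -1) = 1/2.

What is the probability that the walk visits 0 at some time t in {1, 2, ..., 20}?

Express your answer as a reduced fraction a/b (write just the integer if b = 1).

Count via complement. Let g(t,s) = #length-t paths at position s with S_1..S_t all ≠ 0.
g(t,s) = g(t-1,s-1) + g(t-1,s+1) for s ≠ 0; g(t,0) = 0.
t=0: g(0,0)=1
t=1: g(1,-1)=1 g(1,1)=1
t=2: g(2,-2)=1 g(2,2)=1
t=3: g(3,-3)=1 g(3,-1)=1 g(3,1)=1 g(3,3)=1
t=4: g(4,-4)=1 g(4,-2)=2 g(4,2)=2 g(4,4)=1
t=5: g(5,-5)=1 g(5,-3)=3 g(5,-1)=2 g(5,1)=2 g(5,3)=3 g(5,5)=1
t=6: g(6,-6)=1 g(6,-4)=4 g(6,-2)=5 g(6,2)=5 g(6,4)=4 g(6,6)=1
t=7: g(7,-7)=1 g(7,-5)=5 g(7,-3)=9 g(7,-1)=5 g(7,1)=5 g(7,3)=9 g(7,5)=5 g(7,7)=1
t=8: g(8,-8)=1 g(8,-6)=6 g(8,-4)=14 g(8,-2)=14 g(8,2)=14 g(8,4)=14 g(8,6)=6 g(8,8)=1
t=9: g(9,-9)=1 g(9,-7)=7 g(9,-5)=20 g(9,-3)=28 g(9,-1)=14 g(9,1)=14 g(9,3)=28 g(9,5)=20 g(9,7)=7 g(9,9)=1
t=10: g(10,-10)=1 g(10,-8)=8 g(10,-6)=27 g(10,-4)=48 g(10,-2)=42 g(10,2)=42 g(10,4)=48 g(10,6)=27 g(10,8)=8 g(10,10)=1
t=11: g(11,-11)=1 g(11,-9)=9 g(11,-7)=35 g(11,-5)=75 g(11,-3)=90 g(11,-1)=42 g(11,1)=42 g(11,3)=90 g(11,5)=75 g(11,7)=35 g(11,9)=9 g(11,11)=1
t=12: g(12,-12)=1 g(12,-10)=10 g(12,-8)=44 g(12,-6)=110 g(12,-4)=165 g(12,-2)=132 g(12,2)=132 g(12,4)=165 g(12,6)=110 g(12,8)=44 g(12,10)=10 g(12,12)=1
t=13: g(13,-13)=1 g(13,-11)=11 g(13,-9)=54 g(13,-7)=154 g(13,-5)=275 g(13,-3)=297 g(13,-1)=132 g(13,1)=132 g(13,3)=297 g(13,5)=275 g(13,7)=154 g(13,9)=54 g(13,11)=11 g(13,13)=1
t=14: g(14,-14)=1 g(14,-12)=12 g(14,-10)=65 g(14,-8)=208 g(14,-6)=429 g(14,-4)=572 g(14,-2)=429 g(14,2)=429 g(14,4)=572 g(14,6)=429 g(14,8)=208 g(14,10)=65 g(14,12)=12 g(14,14)=1
t=15: g(15,-15)=1 g(15,-13)=13 g(15,-11)=77 g(15,-9)=273 g(15,-7)=637 g(15,-5)=1001 g(15,-3)=1001 g(15,-1)=429 g(15,1)=429 g(15,3)=1001 g(15,5)=1001 g(15,7)=637 g(15,9)=273 g(15,11)=77 g(15,13)=13 g(15,15)=1
t=16: g(16,-16)=1 g(16,-14)=14 g(16,-12)=90 g(16,-10)=350 g(16,-8)=910 g(16,-6)=1638 g(16,-4)=2002 g(16,-2)=1430 g(16,2)=1430 g(16,4)=2002 g(16,6)=1638 g(16,8)=910 g(16,10)=350 g(16,12)=90 g(16,14)=14 g(16,16)=1
t=17: g(17,-17)=1 g(17,-15)=15 g(17,-13)=104 g(17,-11)=440 g(17,-9)=1260 g(17,-7)=2548 g(17,-5)=3640 g(17,-3)=3432 g(17,-1)=1430 g(17,1)=1430 g(17,3)=3432 g(17,5)=3640 g(17,7)=2548 g(17,9)=1260 g(17,11)=440 g(17,13)=104 g(17,15)=15 g(17,17)=1
t=18: g(18,-18)=1 g(18,-16)=16 g(18,-14)=119 g(18,-12)=544 g(18,-10)=1700 g(18,-8)=3808 g(18,-6)=6188 g(18,-4)=7072 g(18,-2)=4862 g(18,2)=4862 g(18,4)=7072 g(18,6)=6188 g(18,8)=3808 g(18,10)=1700 g(18,12)=544 g(18,14)=119 g(18,16)=16 g(18,18)=1
t=19: g(19,-19)=1 g(19,-17)=17 g(19,-15)=135 g(19,-13)=663 g(19,-11)=2244 g(19,-9)=5508 g(19,-7)=9996 g(19,-5)=13260 g(19,-3)=11934 g(19,-1)=4862 g(19,1)=4862 g(19,3)=11934 g(19,5)=13260 g(19,7)=9996 g(19,9)=5508 g(19,11)=2244 g(19,13)=663 g(19,15)=135 g(19,17)=17 g(19,19)=1
t=20: g(20,-20)=1 g(20,-18)=18 g(20,-16)=152 g(20,-14)=798 g(20,-12)=2907 g(20,-10)=7752 g(20,-8)=15504 g(20,-6)=23256 g(20,-4)=25194 g(20,-2)=16796 g(20,2)=16796 g(20,4)=25194 g(20,6)=23256 g(20,8)=15504 g(20,10)=7752 g(20,12)=2907 g(20,14)=798 g(20,16)=152 g(20,18)=18 g(20,20)=1
Paths never hitting 0: Σ_s g(20,s) = 184756
Paths hitting 0: 2^20 - 184756 = 863820
P = 863820/1048576 = 215955/262144

Answer: 215955/262144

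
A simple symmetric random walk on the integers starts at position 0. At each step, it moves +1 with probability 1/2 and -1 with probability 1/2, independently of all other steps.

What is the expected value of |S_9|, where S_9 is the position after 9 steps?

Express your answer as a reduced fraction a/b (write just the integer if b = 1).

S_9 takes values m ≡ 1 (mod 2) with |m| ≤ 9; P(S_9=m) = C(9,(9+m)/2)/2^9.
Total paths: 2^9 = 512
Distribution: P(S=-9)=1/512, P(S=-7)=9/512, P(S=-5)=36/512, P(S=-3)=84/512, P(S=-1)=126/512, P(S=1)=126/512, P(S=3)=84/512, P(S=5)=36/512, P(S=7)=9/512, P(S=9)=1/512
E[|S_9|] = Σ_m |m|·P(S_9=m) = 1260/512 = 315/128

Answer: 315/128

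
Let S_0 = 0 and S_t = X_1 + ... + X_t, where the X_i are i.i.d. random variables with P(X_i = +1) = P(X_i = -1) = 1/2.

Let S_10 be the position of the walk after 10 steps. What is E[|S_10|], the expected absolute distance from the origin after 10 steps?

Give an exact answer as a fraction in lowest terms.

Answer: 315/128

Derivation:
S_10 takes values m ≡ 0 (mod 2) with |m| ≤ 10; P(S_10=m) = C(10,(10+m)/2)/2^10.
Total paths: 2^10 = 1024
Distribution: P(S=-10)=1/1024, P(S=-8)=10/1024, P(S=-6)=45/1024, P(S=-4)=120/1024, P(S=-2)=210/1024, P(S=0)=252/1024, P(S=2)=210/1024, P(S=4)=120/1024, P(S=6)=45/1024, P(S=8)=10/1024, P(S=10)=1/1024
E[|S_10|] = Σ_m |m|·P(S_10=m) = 2520/1024 = 315/128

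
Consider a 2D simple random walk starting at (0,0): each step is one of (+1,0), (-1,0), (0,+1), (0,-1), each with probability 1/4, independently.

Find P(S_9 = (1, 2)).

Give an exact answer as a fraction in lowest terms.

Answer: 1323/32768

Derivation:
Let h be the number of horizontal steps (so 9-h are vertical). To end at (1,2) need (h+1)/2 right-steps and ((9-h)+2)/2 up-steps.
Sum over h with 1 ≤ h ≤ 7, h ≡ 1 (mod 2), 9-h ≡ 0 (mod 2):
h=1: C(9,1)·C(1,1)·C(8,5) = 9·1·56 = 504
h=3: C(9,3)·C(3,2)·C(6,4) = 84·3·15 = 3780
h=5: C(9,5)·C(5,3)·C(4,3) = 126·10·4 = 5040
h=7: C(9,7)·C(7,4)·C(2,2) = 36·35·1 = 1260
Total favorable: 10584
Total paths: 4^9 = 262144
P = 10584/262144 = 1323/32768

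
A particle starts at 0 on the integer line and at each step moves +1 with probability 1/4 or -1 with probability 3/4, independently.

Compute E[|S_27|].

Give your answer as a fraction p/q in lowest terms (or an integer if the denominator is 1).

Answer: 7604558710240581/562949953421312

Derivation:
S_27 takes values m ≡ 1 (mod 2) with |m| ≤ 27; P(S_27=m) = C(27,(27+m)/2) · (1/4)^((27+m)/2) · (3/4)^((27-m)/2).
Distribution: P(S=-27)=7625597484987/18014398509481984, P(S=-25)=68630377364883/18014398509481984, P(S=-23)=297398301914493/18014398509481984, P(S=-21)=826106394206925/18014398509481984, P(S=-19)=826106394206925/9007199254740992, P(S=-17)=1266696471117285/9007199254740992, P(S=-15)=1548184575810015/9007199254740992, P(S=-13)=1548184575810015/9007199254740992, P(S=-11)=2580307626350025/18014398509481984, P(S=-9)=1815772033357425/18014398509481984, P(S=-7)=1089463220014455/18014398509481984, P(S=-5)=561238628492295/18014398509481984, P(S=-3)=62359847610255/4503599627370496, P(S=-1)=23984556773175/4503599627370496, P(S=1)=7994852257725/4503599627370496, P(S=3)=2309623985565/4503599627370496, P(S=5)=2309623985565/18014398509481984, P(S=7)=498154192965/18014398509481984, P(S=9)=92250776475/18014398509481984, P(S=11)=14565912075/18014398509481984, P(S=13)=971060805/9007199254740992, P(S=15)=107895645/9007199254740992, P(S=17)=9808695/9007199254740992, P(S=19)=710775/9007199254740992, P(S=21)=78975/18014398509481984, P(S=23)=3159/18014398509481984, P(S=25)=81/18014398509481984, P(S=27)=1/18014398509481984
E[|S_27|] = Σ_m |m|·P(S_27=m) = 7604558710240581/562949953421312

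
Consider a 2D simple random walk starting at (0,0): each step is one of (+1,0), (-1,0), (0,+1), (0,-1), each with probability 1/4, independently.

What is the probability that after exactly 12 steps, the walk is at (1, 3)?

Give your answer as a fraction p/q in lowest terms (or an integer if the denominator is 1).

Let h be the number of horizontal steps (so 12-h are vertical). To end at (1,3) need (h+1)/2 right-steps and ((12-h)+3)/2 up-steps.
Sum over h with 1 ≤ h ≤ 9, h ≡ 1 (mod 2), 12-h ≡ 1 (mod 2):
h=1: C(12,1)·C(1,1)·C(11,7) = 12·1·330 = 3960
h=3: C(12,3)·C(3,2)·C(9,6) = 220·3·84 = 55440
h=5: C(12,5)·C(5,3)·C(7,5) = 792·10·21 = 166320
h=7: C(12,7)·C(7,4)·C(5,4) = 792·35·5 = 138600
h=9: C(12,9)·C(9,5)·C(3,3) = 220·126·1 = 27720
Total favorable: 392040
Total paths: 4^12 = 16777216
P = 392040/16777216 = 49005/2097152

Answer: 49005/2097152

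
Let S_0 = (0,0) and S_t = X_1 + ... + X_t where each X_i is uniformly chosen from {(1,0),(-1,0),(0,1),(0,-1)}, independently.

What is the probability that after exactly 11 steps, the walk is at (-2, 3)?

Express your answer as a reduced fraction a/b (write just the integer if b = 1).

Answer: 38115/2097152

Derivation:
Let h be the number of horizontal steps (so 11-h are vertical). To end at (-2,3) need (h-2)/2 right-steps and ((11-h)+3)/2 up-steps.
Sum over h with 2 ≤ h ≤ 8, h ≡ 0 (mod 2), 11-h ≡ 1 (mod 2):
h=2: C(11,2)·C(2,0)·C(9,6) = 55·1·84 = 4620
h=4: C(11,4)·C(4,1)·C(7,5) = 330·4·21 = 27720
h=6: C(11,6)·C(6,2)·C(5,4) = 462·15·5 = 34650
h=8: C(11,8)·C(8,3)·C(3,3) = 165·56·1 = 9240
Total favorable: 76230
Total paths: 4^11 = 4194304
P = 76230/4194304 = 38115/2097152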